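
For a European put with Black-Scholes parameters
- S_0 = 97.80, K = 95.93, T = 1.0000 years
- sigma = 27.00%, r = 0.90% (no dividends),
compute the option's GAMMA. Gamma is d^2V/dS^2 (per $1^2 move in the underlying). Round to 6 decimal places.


Answer: Gamma = 0.014680

Derivation:
d1 = 0.2398363637; d2 = -0.0301636363
phi(d1) = 0.3876318330; exp(-qT) = 1.0000000000; exp(-rT) = 0.9910403788
Gamma = exp(-qT) * phi(d1) / (S * sigma * sqrt(T)) = 1.0000000000 * 0.3876318330 / (97.8000 * 0.2700 * 1.0000000000) = 0.014680


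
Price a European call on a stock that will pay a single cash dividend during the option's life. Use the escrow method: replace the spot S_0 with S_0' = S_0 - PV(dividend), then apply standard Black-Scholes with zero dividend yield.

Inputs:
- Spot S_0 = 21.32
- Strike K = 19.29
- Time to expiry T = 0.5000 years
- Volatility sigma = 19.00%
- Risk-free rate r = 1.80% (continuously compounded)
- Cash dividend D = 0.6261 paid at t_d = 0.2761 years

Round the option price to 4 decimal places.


Answer: Price = 2.0367

Derivation:
PV(D) = D * exp(-r * t_d) = 0.6261 * 0.99504253 = 0.62299613
S_0' = S_0 - PV(D) = 21.3200 - 0.62299613 = 20.69700387
d1 = (ln(S_0'/K) + (r + sigma^2/2)*T) / (sigma*sqrt(T)) = 0.65818335
d2 = d1 - sigma*sqrt(T) = 0.52383306
exp(-rT) = 0.99104038
N(d1) = 0.74478984; N(d2) = 0.69980267
C = S_0' * N(d1) - K * exp(-rT) * N(d2) = 20.69700387 * 0.74478984 - 19.2900 * 0.99104038 * 0.69980267 = 2.0367


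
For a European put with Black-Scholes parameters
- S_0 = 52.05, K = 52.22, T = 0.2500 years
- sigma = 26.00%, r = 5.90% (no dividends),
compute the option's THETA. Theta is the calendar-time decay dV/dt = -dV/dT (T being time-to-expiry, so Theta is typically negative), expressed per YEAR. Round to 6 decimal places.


Answer: Theta = -3.846131

Derivation:
d1 = 0.1533787061; d2 = 0.0233787061
phi(d1) = 0.3942772066; exp(-qT) = 1.0000000000; exp(-rT) = 0.9853582484
Theta = -S*exp(-qT)*phi(d1)*sigma/(2*sqrt(T)) + r*K*exp(-rT)*N(-d2) - q*S*exp(-qT)*N(-d1)
N(-d1) = 0.4390498181; N(-d2) = 0.4906740952; sqrt(T) = 0.5000000000
Term 1 = -52.0500 * 1.0000000000 * 0.3942772066 * 0.2600 / (2 * 0.5000000000) = -5.3357534369
Term 2 = 0.0590 * 52.2200 * 0.9853582484 * 0.4906740952 = 1.4896223023
Term 3 = 0 (no dividend yield, q = 0)
Theta = -5.3357534369 + (1.4896223023) + (0.0000000000) = -3.846131


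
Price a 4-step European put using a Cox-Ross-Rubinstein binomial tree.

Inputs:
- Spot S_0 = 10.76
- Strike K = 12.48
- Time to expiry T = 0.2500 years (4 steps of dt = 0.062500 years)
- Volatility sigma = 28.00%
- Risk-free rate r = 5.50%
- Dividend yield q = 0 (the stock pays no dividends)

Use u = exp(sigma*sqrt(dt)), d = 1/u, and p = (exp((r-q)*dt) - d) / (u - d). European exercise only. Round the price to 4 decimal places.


dt = T/N = 0.062500
u = exp(sigma*sqrt(dt)) = 1.072508; d = 1/u = 0.932394
p = (exp((r-q)*dt) - d) / (u - d) = 0.507083
Discount per step: exp(-r*dt) = 0.996568
Stock lattice S(k, i) with i counting down-moves:
  k=0: S(0,0) = 10.7600
  k=1: S(1,0) = 11.5402; S(1,1) = 10.0326
  k=2: S(2,0) = 12.3769; S(2,1) = 10.7600; S(2,2) = 9.3543
  k=3: S(3,0) = 13.2744; S(3,1) = 11.5402; S(3,2) = 10.0326; S(3,3) = 8.7219
  k=4: S(4,0) = 14.2369; S(4,1) = 12.3769; S(4,2) = 10.7600; S(4,3) = 9.3543; S(4,4) = 8.1322
Terminal payoffs V(N, i) = max(K - S_T, 0):
  V(4,0) = 0.000000; V(4,1) = 0.103054; V(4,2) = 1.720000; V(4,3) = 3.125705; V(4,4) = 4.347767
Backward induction: V(k, i) = exp(-r*dt) * [p * V(k+1, i) + (1-p) * V(k+1, i+1)].
  V(3,0) = exp(-r*dt) * [p*0.000000 + (1-p)*0.103054] = 0.050623
  V(3,1) = exp(-r*dt) * [p*0.103054 + (1-p)*1.720000] = 0.896986
  V(3,2) = exp(-r*dt) * [p*1.720000 + (1-p)*3.125705] = 2.404616
  V(3,3) = exp(-r*dt) * [p*3.125705 + (1-p)*4.347767] = 3.715287
  V(2,0) = exp(-r*dt) * [p*0.050623 + (1-p)*0.896986] = 0.466204
  V(2,1) = exp(-r*dt) * [p*0.896986 + (1-p)*2.404616] = 1.634494
  V(2,2) = exp(-r*dt) * [p*2.404616 + (1-p)*3.715287] = 3.040200
  V(1,0) = exp(-r*dt) * [p*0.466204 + (1-p)*1.634494] = 1.038498
  V(1,1) = exp(-r*dt) * [p*1.634494 + (1-p)*3.040200] = 2.319404
  V(0,0) = exp(-r*dt) * [p*1.038498 + (1-p)*2.319404] = 1.664148

Answer: Price = V(0,0) = 1.6641


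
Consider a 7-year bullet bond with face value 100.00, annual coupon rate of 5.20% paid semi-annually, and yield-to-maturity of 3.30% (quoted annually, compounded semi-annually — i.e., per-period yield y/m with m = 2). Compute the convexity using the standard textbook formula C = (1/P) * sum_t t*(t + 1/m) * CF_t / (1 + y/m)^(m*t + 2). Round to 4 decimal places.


Coupon per period c = face * coupon_rate / m = 2.600000
Periods per year m = 2; per-period yield y/m = 0.016500
Number of cashflows N = 14
Cashflows (t years, CF_t, discount factor 1/(1+y/m)^(m*t), PV):
  t = 0.5000: CF_t = 2.600000, DF = 0.983768, PV = 2.557796
  t = 1.0000: CF_t = 2.600000, DF = 0.967799, PV = 2.516278
  t = 1.5000: CF_t = 2.600000, DF = 0.952090, PV = 2.475433
  t = 2.0000: CF_t = 2.600000, DF = 0.936635, PV = 2.435251
  t = 2.5000: CF_t = 2.600000, DF = 0.921432, PV = 2.395722
  t = 3.0000: CF_t = 2.600000, DF = 0.906475, PV = 2.356834
  t = 3.5000: CF_t = 2.600000, DF = 0.891761, PV = 2.318578
  t = 4.0000: CF_t = 2.600000, DF = 0.877285, PV = 2.280942
  t = 4.5000: CF_t = 2.600000, DF = 0.863045, PV = 2.243918
  t = 5.0000: CF_t = 2.600000, DF = 0.849036, PV = 2.207494
  t = 5.5000: CF_t = 2.600000, DF = 0.835254, PV = 2.171662
  t = 6.0000: CF_t = 2.600000, DF = 0.821696, PV = 2.136411
  t = 6.5000: CF_t = 2.600000, DF = 0.808359, PV = 2.101732
  t = 7.0000: CF_t = 102.600000, DF = 0.795237, PV = 81.591327
Price P = sum_t PV_t = 111.789379
Convexity numerator sum_t t*(t + 1/m) * CF_t / (1+y/m)^(m*t + 2):
  t = 0.5000: term = 1.237717
  t = 1.0000: term = 3.652877
  t = 1.5000: term = 7.187166
  t = 2.0000: term = 11.784172
  t = 2.5000: term = 17.389333
  t = 3.0000: term = 23.949893
  t = 3.5000: term = 31.414846
  t = 4.0000: term = 39.734891
  t = 4.5000: term = 48.862384
  t = 5.0000: term = 58.751295
  t = 5.5000: term = 69.357161
  t = 6.0000: term = 80.637043
  t = 6.5000: term = 92.549484
  t = 7.0000: term = 4145.610891
Convexity = (1/P) * sum = 4632.119153 / 111.789379 = 41.436129

Answer: Convexity = 41.4361


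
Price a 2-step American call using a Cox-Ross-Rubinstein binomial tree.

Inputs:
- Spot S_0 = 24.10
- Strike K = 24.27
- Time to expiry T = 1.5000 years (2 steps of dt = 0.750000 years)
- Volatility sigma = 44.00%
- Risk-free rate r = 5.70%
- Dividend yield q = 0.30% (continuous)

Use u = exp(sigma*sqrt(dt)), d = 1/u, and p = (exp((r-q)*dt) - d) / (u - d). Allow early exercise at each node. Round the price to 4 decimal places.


Answer: Price = V(0,0) = 5.2897

Derivation:
dt = T/N = 0.750000
u = exp(sigma*sqrt(dt)) = 1.463823; d = 1/u = 0.683143
p = (exp((r-q)*dt) - d) / (u - d) = 0.458816
Discount per step: exp(-r*dt) = 0.958151
Stock lattice S(k, i) with i counting down-moves:
  k=0: S(0,0) = 24.1000
  k=1: S(1,0) = 35.2781; S(1,1) = 16.4637
  k=2: S(2,0) = 51.6409; S(2,1) = 24.1000; S(2,2) = 11.2471
Terminal payoffs V(N, i) = max(S_T - K, 0):
  V(2,0) = 27.370910; V(2,1) = 0.000000; V(2,2) = 0.000000
Backward induction: V(k, i) = exp(-r*dt) * [p * V(k+1, i) + (1-p) * V(k+1, i+1)]; then take max(V_cont, immediate exercise) for American.
  V(1,0) = exp(-r*dt) * [p*27.370910 + (1-p)*0.000000] = 12.032665; exercise = 11.008123; V(1,0) = max -> 12.032665
  V(1,1) = exp(-r*dt) * [p*0.000000 + (1-p)*0.000000] = 0.000000; exercise = 0.000000; V(1,1) = max -> 0.000000
  V(0,0) = exp(-r*dt) * [p*12.032665 + (1-p)*0.000000] = 5.289741; exercise = 0.000000; V(0,0) = max -> 5.289741


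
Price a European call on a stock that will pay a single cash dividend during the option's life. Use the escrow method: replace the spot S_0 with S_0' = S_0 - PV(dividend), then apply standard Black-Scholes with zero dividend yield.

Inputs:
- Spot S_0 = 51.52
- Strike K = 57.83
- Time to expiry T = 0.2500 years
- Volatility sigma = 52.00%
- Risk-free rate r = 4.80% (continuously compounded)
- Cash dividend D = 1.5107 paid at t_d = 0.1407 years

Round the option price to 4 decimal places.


Answer: Price = 2.6870

Derivation:
PV(D) = D * exp(-r * t_d) = 1.5107 * 0.99326915 = 1.50053171
S_0' = S_0 - PV(D) = 51.5200 - 1.50053171 = 50.01946829
d1 = (ln(S_0'/K) + (r + sigma^2/2)*T) / (sigma*sqrt(T)) = -0.38190530
d2 = d1 - sigma*sqrt(T) = -0.64190530
exp(-rT) = 0.98807171
N(d1) = 0.35126581; N(d2) = 0.26046734
C = S_0' * N(d1) - K * exp(-rT) * N(d2) = 50.01946829 * 0.35126581 - 57.8300 * 0.98807171 * 0.26046734 = 2.6870


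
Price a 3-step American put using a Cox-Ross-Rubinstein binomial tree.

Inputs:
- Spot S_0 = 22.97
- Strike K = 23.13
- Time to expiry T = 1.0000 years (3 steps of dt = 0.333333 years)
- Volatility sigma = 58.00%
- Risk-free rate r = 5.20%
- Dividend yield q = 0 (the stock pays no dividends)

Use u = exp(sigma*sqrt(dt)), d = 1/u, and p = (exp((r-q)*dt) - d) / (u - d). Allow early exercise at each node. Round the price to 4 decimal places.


Answer: Price = V(0,0) = 5.1603

Derivation:
dt = T/N = 0.333333
u = exp(sigma*sqrt(dt)) = 1.397749; d = 1/u = 0.715436
p = (exp((r-q)*dt) - d) / (u - d) = 0.442683
Discount per step: exp(-r*dt) = 0.982816
Stock lattice S(k, i) with i counting down-moves:
  k=0: S(0,0) = 22.9700
  k=1: S(1,0) = 32.1063; S(1,1) = 16.4336
  k=2: S(2,0) = 44.8765; S(2,1) = 22.9700; S(2,2) = 11.7572
  k=3: S(3,0) = 62.7262; S(3,1) = 32.1063; S(3,2) = 16.4336; S(3,3) = 8.4115
Terminal payoffs V(N, i) = max(K - S_T, 0):
  V(3,0) = 0.000000; V(3,1) = 0.000000; V(3,2) = 6.696435; V(3,3) = 14.718502
Backward induction: V(k, i) = exp(-r*dt) * [p * V(k+1, i) + (1-p) * V(k+1, i+1)]; then take max(V_cont, immediate exercise) for American.
  V(2,0) = exp(-r*dt) * [p*0.000000 + (1-p)*0.000000] = 0.000000; exercise = 0.000000; V(2,0) = max -> 0.000000
  V(2,1) = exp(-r*dt) * [p*0.000000 + (1-p)*6.696435] = 3.667906; exercise = 0.160000; V(2,1) = max -> 3.667906
  V(2,2) = exp(-r*dt) * [p*6.696435 + (1-p)*14.718502] = 10.975371; exercise = 11.372837; V(2,2) = max -> 11.372837
  V(1,0) = exp(-r*dt) * [p*0.000000 + (1-p)*3.667906] = 2.009059; exercise = 0.000000; V(1,0) = max -> 2.009059
  V(1,1) = exp(-r*dt) * [p*3.667906 + (1-p)*11.372837] = 7.825176; exercise = 6.696435; V(1,1) = max -> 7.825176
  V(0,0) = exp(-r*dt) * [p*2.009059 + (1-p)*7.825176] = 5.160255; exercise = 0.160000; V(0,0) = max -> 5.160255


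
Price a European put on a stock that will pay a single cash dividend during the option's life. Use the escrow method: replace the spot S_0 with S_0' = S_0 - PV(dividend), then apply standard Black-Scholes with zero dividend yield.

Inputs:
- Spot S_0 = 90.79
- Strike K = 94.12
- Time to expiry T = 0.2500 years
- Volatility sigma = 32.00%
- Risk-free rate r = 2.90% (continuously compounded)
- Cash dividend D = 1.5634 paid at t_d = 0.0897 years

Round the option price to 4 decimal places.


PV(D) = D * exp(-r * t_d) = 1.5634 * 0.99740208 = 1.55933841
S_0' = S_0 - PV(D) = 90.7900 - 1.55933841 = 89.23066159
d1 = (ln(S_0'/K) + (r + sigma^2/2)*T) / (sigma*sqrt(T)) = -0.20809902
d2 = d1 - sigma*sqrt(T) = -0.36809902
exp(-rT) = 0.99277622
N(-d1) = 0.58242417; N(-d2) = 0.64360030
P = K * exp(-rT) * N(-d2) - S_0' * N(-d1) = 94.1200 * 0.99277622 * 0.64360030 - 89.23066159 * 0.58242417 = 8.1680

Answer: Price = 8.1680


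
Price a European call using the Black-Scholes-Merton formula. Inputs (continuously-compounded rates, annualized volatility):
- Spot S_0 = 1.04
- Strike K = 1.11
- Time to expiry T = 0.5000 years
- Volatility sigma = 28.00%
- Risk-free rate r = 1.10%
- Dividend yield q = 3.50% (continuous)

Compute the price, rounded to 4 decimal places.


Answer: Price = 0.0491

Derivation:
d1 = (ln(S/K) + (r - q + 0.5*sigma^2) * T) / (sigma * sqrt(T)) = -0.29061736
d2 = d1 - sigma * sqrt(T) = -0.48860726
exp(-rT) = 0.99451510; exp(-qT) = 0.98265224
C = S_0 * exp(-qT) * N(d1) - K * exp(-rT) * N(d2)
N(d1) = 0.38567199; N(d2) = 0.31255989
C = 1.0400 * 0.98265224 * 0.38567199 - 1.1100 * 0.99451510 * 0.31255989 = 0.0491


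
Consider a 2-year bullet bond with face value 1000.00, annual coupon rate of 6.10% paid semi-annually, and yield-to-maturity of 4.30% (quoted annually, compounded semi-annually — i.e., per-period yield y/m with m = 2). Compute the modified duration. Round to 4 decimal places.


Coupon per period c = face * coupon_rate / m = 30.500000
Periods per year m = 2; per-period yield y/m = 0.021500
Number of cashflows N = 4
Cashflows (t years, CF_t, discount factor 1/(1+y/m)^(m*t), PV):
  t = 0.5000: CF_t = 30.500000, DF = 0.978953, PV = 29.858052
  t = 1.0000: CF_t = 30.500000, DF = 0.958348, PV = 29.229615
  t = 1.5000: CF_t = 30.500000, DF = 0.938177, PV = 28.614405
  t = 2.0000: CF_t = 1030.500000, DF = 0.918431, PV = 946.443106
Price P = sum_t PV_t = 1034.145179
First compute Macaulay numerator sum_t t * PV_t:
  t * PV_t at t = 0.5000: 14.929026
  t * PV_t at t = 1.0000: 29.229615
  t * PV_t at t = 1.5000: 42.921608
  t * PV_t at t = 2.0000: 1892.886213
Macaulay duration D = 1979.966462 / 1034.145179 = 1.914592
Modified duration = D / (1 + y/m) = 1.914592 / (1 + 0.021500) = 1.874295

Answer: Modified duration = 1.8743


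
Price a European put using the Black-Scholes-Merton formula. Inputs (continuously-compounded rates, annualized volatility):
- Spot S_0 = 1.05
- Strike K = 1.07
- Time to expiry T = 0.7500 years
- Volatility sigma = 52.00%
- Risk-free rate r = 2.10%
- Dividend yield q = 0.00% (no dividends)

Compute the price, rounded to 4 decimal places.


d1 = (ln(S/K) + (r - q + 0.5*sigma^2) * T) / (sigma * sqrt(T)) = 0.21824177
d2 = d1 - sigma * sqrt(T) = -0.23209144
exp(-rT) = 0.98437338; exp(-qT) = 1.00000000
P = K * exp(-rT) * N(-d2) - S_0 * exp(-qT) * N(-d1)
N(-d1) = 0.41362037; N(-d2) = 0.59176650
P = 1.0700 * 0.98437338 * 0.59176650 - 1.0500 * 1.00000000 * 0.41362037 = 0.1890

Answer: Price = 0.1890


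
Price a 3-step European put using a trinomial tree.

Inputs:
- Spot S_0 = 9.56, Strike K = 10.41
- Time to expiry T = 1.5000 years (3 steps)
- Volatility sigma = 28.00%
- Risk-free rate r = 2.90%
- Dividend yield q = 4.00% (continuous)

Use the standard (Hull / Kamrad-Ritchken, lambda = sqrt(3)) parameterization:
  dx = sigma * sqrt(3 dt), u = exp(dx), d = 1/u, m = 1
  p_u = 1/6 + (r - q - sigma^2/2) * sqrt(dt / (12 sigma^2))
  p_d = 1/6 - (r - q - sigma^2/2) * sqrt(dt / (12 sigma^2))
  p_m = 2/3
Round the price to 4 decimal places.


Answer: Price = V(0,0) = 1.8227

Derivation:
dt = T/N = 0.500000; dx = sigma*sqrt(3*dt) = 0.342929
u = exp(dx) = 1.409068; d = 1/u = 0.709689
p_u = 0.130070, p_m = 0.666667, p_d = 0.203263
Discount per step: exp(-r*dt) = 0.985605
Stock lattice S(k, j) with j the centered position index:
  k=0: S(0,+0) = 9.5600
  k=1: S(1,-1) = 6.7846; S(1,+0) = 9.5600; S(1,+1) = 13.4707
  k=2: S(2,-2) = 4.8150; S(2,-1) = 6.7846; S(2,+0) = 9.5600; S(2,+1) = 13.4707; S(2,+2) = 18.9811
  k=3: S(3,-3) = 3.4171; S(3,-2) = 4.8150; S(3,-1) = 6.7846; S(3,+0) = 9.5600; S(3,+1) = 13.4707; S(3,+2) = 18.9811; S(3,+3) = 26.7457
Terminal payoffs V(N, j) = max(K - S_T, 0):
  V(3,-3) = 6.992867; V(3,-2) = 5.595026; V(3,-1) = 3.625374; V(3,+0) = 0.850000; V(3,+1) = 0.000000; V(3,+2) = 0.000000; V(3,+3) = 0.000000
Backward induction: V(k, j) = exp(-r*dt) * [p_u * V(k+1, j+1) + p_m * V(k+1, j) + p_d * V(k+1, j-1)]
  V(2,-2) = exp(-r*dt) * [p_u*3.625374 + p_m*5.595026 + p_d*6.992867] = 5.542018
  V(2,-1) = exp(-r*dt) * [p_u*0.850000 + p_m*3.625374 + p_d*5.595026] = 3.611983
  V(2,+0) = exp(-r*dt) * [p_u*0.000000 + p_m*0.850000 + p_d*3.625374] = 1.284806
  V(2,+1) = exp(-r*dt) * [p_u*0.000000 + p_m*0.000000 + p_d*0.850000] = 0.170287
  V(2,+2) = exp(-r*dt) * [p_u*0.000000 + p_m*0.000000 + p_d*0.000000] = 0.000000
  V(1,-1) = exp(-r*dt) * [p_u*1.284806 + p_m*3.611983 + p_d*5.542018] = 3.648306
  V(1,+0) = exp(-r*dt) * [p_u*0.170287 + p_m*1.284806 + p_d*3.611983] = 1.589652
  V(1,+1) = exp(-r*dt) * [p_u*0.000000 + p_m*0.170287 + p_d*1.284806] = 0.369285
  V(0,+0) = exp(-r*dt) * [p_u*0.369285 + p_m*1.589652 + p_d*3.648306] = 1.822745


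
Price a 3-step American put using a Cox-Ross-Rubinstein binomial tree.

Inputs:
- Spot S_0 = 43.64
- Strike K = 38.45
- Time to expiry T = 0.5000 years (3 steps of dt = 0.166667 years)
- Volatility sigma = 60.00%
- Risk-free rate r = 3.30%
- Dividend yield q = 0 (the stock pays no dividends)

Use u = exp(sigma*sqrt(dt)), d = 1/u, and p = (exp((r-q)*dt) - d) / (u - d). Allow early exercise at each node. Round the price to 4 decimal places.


dt = T/N = 0.166667
u = exp(sigma*sqrt(dt)) = 1.277556; d = 1/u = 0.782744
p = (exp((r-q)*dt) - d) / (u - d) = 0.450213
Discount per step: exp(-r*dt) = 0.994515
Stock lattice S(k, i) with i counting down-moves:
  k=0: S(0,0) = 43.6400
  k=1: S(1,0) = 55.7525; S(1,1) = 34.1590
  k=2: S(2,0) = 71.2270; S(2,1) = 43.6400; S(2,2) = 26.7377
  k=3: S(3,0) = 90.9965; S(3,1) = 55.7525; S(3,2) = 34.1590; S(3,3) = 20.9288
Terminal payoffs V(N, i) = max(K - S_T, 0):
  V(3,0) = 0.000000; V(3,1) = 0.000000; V(3,2) = 4.291031; V(3,3) = 17.521178
Backward induction: V(k, i) = exp(-r*dt) * [p * V(k+1, i) + (1-p) * V(k+1, i+1)]; then take max(V_cont, immediate exercise) for American.
  V(2,0) = exp(-r*dt) * [p*0.000000 + (1-p)*0.000000] = 0.000000; exercise = 0.000000; V(2,0) = max -> 0.000000
  V(2,1) = exp(-r*dt) * [p*0.000000 + (1-p)*4.291031] = 2.346213; exercise = 0.000000; V(2,1) = max -> 2.346213
  V(2,2) = exp(-r*dt) * [p*4.291031 + (1-p)*17.521178] = 11.501361; exercise = 11.712256; V(2,2) = max -> 11.712256
  V(1,0) = exp(-r*dt) * [p*0.000000 + (1-p)*2.346213] = 1.282842; exercise = 0.000000; V(1,0) = max -> 1.282842
  V(1,1) = exp(-r*dt) * [p*2.346213 + (1-p)*11.712256] = 7.454428; exercise = 4.291031; V(1,1) = max -> 7.454428
  V(0,0) = exp(-r*dt) * [p*1.282842 + (1-p)*7.454428] = 4.650253; exercise = 0.000000; V(0,0) = max -> 4.650253

Answer: Price = V(0,0) = 4.6503


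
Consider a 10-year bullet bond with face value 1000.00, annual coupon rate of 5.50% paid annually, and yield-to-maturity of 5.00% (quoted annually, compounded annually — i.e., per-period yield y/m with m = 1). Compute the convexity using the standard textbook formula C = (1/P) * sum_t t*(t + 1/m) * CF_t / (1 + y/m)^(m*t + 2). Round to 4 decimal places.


Answer: Convexity = 73.5332

Derivation:
Coupon per period c = face * coupon_rate / m = 55.000000
Periods per year m = 1; per-period yield y/m = 0.050000
Number of cashflows N = 10
Cashflows (t years, CF_t, discount factor 1/(1+y/m)^(m*t), PV):
  t = 1.0000: CF_t = 55.000000, DF = 0.952381, PV = 52.380952
  t = 2.0000: CF_t = 55.000000, DF = 0.907029, PV = 49.886621
  t = 3.0000: CF_t = 55.000000, DF = 0.863838, PV = 47.511068
  t = 4.0000: CF_t = 55.000000, DF = 0.822702, PV = 45.248636
  t = 5.0000: CF_t = 55.000000, DF = 0.783526, PV = 43.093939
  t = 6.0000: CF_t = 55.000000, DF = 0.746215, PV = 41.041847
  t = 7.0000: CF_t = 55.000000, DF = 0.710681, PV = 39.087473
  t = 8.0000: CF_t = 55.000000, DF = 0.676839, PV = 37.226165
  t = 9.0000: CF_t = 55.000000, DF = 0.644609, PV = 35.453490
  t = 10.0000: CF_t = 1055.000000, DF = 0.613913, PV = 647.678482
Price P = sum_t PV_t = 1038.608675
Convexity numerator sum_t t*(t + 1/m) * CF_t / (1+y/m)^(m*t + 2):
  t = 1.0000: term = 95.022136
  t = 2.0000: term = 271.491817
  t = 3.0000: term = 517.127270
  t = 4.0000: term = 820.836936
  t = 5.0000: term = 1172.624195
  t = 6.0000: term = 1563.498926
  t = 7.0000: term = 1985.395462
  t = 8.0000: term = 2431.096484
  t = 9.0000: term = 2894.162481
  t = 10.0000: term = 64620.982380
Convexity = (1/P) * sum = 76372.238086 / 1038.608675 = 73.533218


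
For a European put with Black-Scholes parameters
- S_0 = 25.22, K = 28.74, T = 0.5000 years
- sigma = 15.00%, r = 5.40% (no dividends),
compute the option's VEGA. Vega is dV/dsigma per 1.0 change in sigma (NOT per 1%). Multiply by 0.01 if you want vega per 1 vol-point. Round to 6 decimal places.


Answer: Vega = 4.641515

Derivation:
d1 = -0.9242126057; d2 = -1.0302786229
phi(d1) = 0.2602733111; exp(-qT) = 1.0000000000; exp(-rT) = 0.9733612415
Vega = S * exp(-qT) * phi(d1) * sqrt(T) = 25.2200 * 1.0000000000 * 0.2602733111 * 0.7071067812 = 4.641515


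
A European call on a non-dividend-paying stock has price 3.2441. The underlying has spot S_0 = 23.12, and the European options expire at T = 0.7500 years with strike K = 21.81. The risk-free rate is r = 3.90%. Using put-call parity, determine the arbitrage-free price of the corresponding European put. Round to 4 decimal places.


Put-call parity: C - P = S_0 * exp(-qT) - K * exp(-rT).
S_0 * exp(-qT) = 23.1200 * 1.00000000 = 23.12000000
K * exp(-rT) = 21.8100 * 0.97117364 = 21.18129710
P = C - S*exp(-qT) + K*exp(-rT)
P = 3.2441 - 23.12000000 + 21.18129710 = 1.3054

Answer: Put price = 1.3054


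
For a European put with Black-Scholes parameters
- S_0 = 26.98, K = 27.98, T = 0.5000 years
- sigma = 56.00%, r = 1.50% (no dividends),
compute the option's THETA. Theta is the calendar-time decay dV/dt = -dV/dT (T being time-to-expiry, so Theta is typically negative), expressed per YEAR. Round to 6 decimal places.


Answer: Theta = -3.976168

Derivation:
d1 = 0.1250212305; d2 = -0.2709585669
phi(d1) = 0.3958366364; exp(-qT) = 1.0000000000; exp(-rT) = 0.9925280548
Theta = -S*exp(-qT)*phi(d1)*sigma/(2*sqrt(T)) + r*K*exp(-rT)*N(-d2) - q*S*exp(-qT)*N(-d1)
N(-d1) = 0.4502533713; N(-d2) = 0.6067885503; sqrt(T) = 0.7071067812
Term 1 = -26.9800 * 1.0000000000 * 0.3958366364 * 0.5600 / (2 * 0.7071067812) = -4.2289345337
Term 2 = 0.0150 * 27.9800 * 0.9925280548 * 0.6067885503 = 0.2527662806
Term 3 = 0 (no dividend yield, q = 0)
Theta = -4.2289345337 + (0.2527662806) + (0.0000000000) = -3.976168


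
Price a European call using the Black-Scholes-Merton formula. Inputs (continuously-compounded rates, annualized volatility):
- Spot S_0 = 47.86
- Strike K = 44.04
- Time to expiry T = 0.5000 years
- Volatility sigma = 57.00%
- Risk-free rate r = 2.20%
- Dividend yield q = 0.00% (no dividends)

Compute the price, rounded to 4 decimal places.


Answer: Price = 9.6468

Derivation:
d1 = (ln(S/K) + (r - q + 0.5*sigma^2) * T) / (sigma * sqrt(T)) = 0.43519760
d2 = d1 - sigma * sqrt(T) = 0.03214674
exp(-rT) = 0.98906028; exp(-qT) = 1.00000000
C = S_0 * exp(-qT) * N(d1) - K * exp(-rT) * N(d2)
N(d1) = 0.66829050; N(d2) = 0.51282248
C = 47.8600 * 1.00000000 * 0.66829050 - 44.0400 * 0.98906028 * 0.51282248 = 9.6468


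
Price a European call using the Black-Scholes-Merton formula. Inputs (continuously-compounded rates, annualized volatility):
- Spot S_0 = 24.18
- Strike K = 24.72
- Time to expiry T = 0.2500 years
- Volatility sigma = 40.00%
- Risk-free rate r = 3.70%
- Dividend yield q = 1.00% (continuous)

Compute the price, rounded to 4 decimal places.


Answer: Price = 1.7554

Derivation:
d1 = (ln(S/K) + (r - q + 0.5*sigma^2) * T) / (sigma * sqrt(T)) = 0.02331606
d2 = d1 - sigma * sqrt(T) = -0.17668394
exp(-rT) = 0.99079265; exp(-qT) = 0.99750312
C = S_0 * exp(-qT) * N(d1) - K * exp(-rT) * N(d2)
N(d1) = 0.50930092; N(d2) = 0.42987833
C = 24.1800 * 0.99750312 * 0.50930092 - 24.7200 * 0.99079265 * 0.42987833 = 1.7554


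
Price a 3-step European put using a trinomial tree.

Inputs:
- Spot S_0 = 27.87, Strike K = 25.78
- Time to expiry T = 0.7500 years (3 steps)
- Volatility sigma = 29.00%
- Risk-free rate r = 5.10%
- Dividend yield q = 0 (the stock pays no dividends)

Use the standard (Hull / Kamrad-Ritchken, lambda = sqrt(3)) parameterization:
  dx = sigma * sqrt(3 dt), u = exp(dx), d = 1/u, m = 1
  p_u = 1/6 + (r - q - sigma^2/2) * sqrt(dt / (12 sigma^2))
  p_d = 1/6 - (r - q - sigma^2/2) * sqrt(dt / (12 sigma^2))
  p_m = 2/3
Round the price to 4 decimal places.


Answer: Price = V(0,0) = 1.4103

Derivation:
dt = T/N = 0.250000; dx = sigma*sqrt(3*dt) = 0.251147
u = exp(dx) = 1.285500; d = 1/u = 0.777908
p_u = 0.171121, p_m = 0.666667, p_d = 0.162212
Discount per step: exp(-r*dt) = 0.987331
Stock lattice S(k, j) with j the centered position index:
  k=0: S(0,+0) = 27.8700
  k=1: S(1,-1) = 21.6803; S(1,+0) = 27.8700; S(1,+1) = 35.8269
  k=2: S(2,-2) = 16.8653; S(2,-1) = 21.6803; S(2,+0) = 27.8700; S(2,+1) = 35.8269; S(2,+2) = 46.0554
  k=3: S(3,-3) = 13.1196; S(3,-2) = 16.8653; S(3,-1) = 21.6803; S(3,+0) = 27.8700; S(3,+1) = 35.8269; S(3,+2) = 46.0554; S(3,+3) = 59.2042
Terminal payoffs V(N, j) = max(K - S_T, 0):
  V(3,-3) = 12.660381; V(3,-2) = 8.914736; V(3,-1) = 4.099712; V(3,+0) = 0.000000; V(3,+1) = 0.000000; V(3,+2) = 0.000000; V(3,+3) = 0.000000
Backward induction: V(k, j) = exp(-r*dt) * [p_u * V(k+1, j+1) + p_m * V(k+1, j) + p_d * V(k+1, j-1)]
  V(2,-2) = exp(-r*dt) * [p_u*4.099712 + p_m*8.914736 + p_d*12.660381] = 8.588172
  V(2,-1) = exp(-r*dt) * [p_u*0.000000 + p_m*4.099712 + p_d*8.914736] = 4.126273
  V(2,+0) = exp(-r*dt) * [p_u*0.000000 + p_m*0.000000 + p_d*4.099712] = 0.656598
  V(2,+1) = exp(-r*dt) * [p_u*0.000000 + p_m*0.000000 + p_d*0.000000] = 0.000000
  V(2,+2) = exp(-r*dt) * [p_u*0.000000 + p_m*0.000000 + p_d*0.000000] = 0.000000
  V(1,-1) = exp(-r*dt) * [p_u*0.656598 + p_m*4.126273 + p_d*8.588172] = 4.202388
  V(1,+0) = exp(-r*dt) * [p_u*0.000000 + p_m*0.656598 + p_d*4.126273] = 1.093038
  V(1,+1) = exp(-r*dt) * [p_u*0.000000 + p_m*0.000000 + p_d*0.656598] = 0.105159
  V(0,+0) = exp(-r*dt) * [p_u*0.105159 + p_m*1.093038 + p_d*4.202388] = 1.410269


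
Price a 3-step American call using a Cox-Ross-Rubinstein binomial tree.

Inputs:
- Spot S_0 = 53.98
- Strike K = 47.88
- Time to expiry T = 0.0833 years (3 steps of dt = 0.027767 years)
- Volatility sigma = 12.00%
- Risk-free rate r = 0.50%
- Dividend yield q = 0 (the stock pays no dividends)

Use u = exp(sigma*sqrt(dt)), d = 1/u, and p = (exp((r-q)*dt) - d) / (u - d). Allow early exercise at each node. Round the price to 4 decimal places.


dt = T/N = 0.027767
u = exp(sigma*sqrt(dt)) = 1.020197; d = 1/u = 0.980203
p = (exp((r-q)*dt) - d) / (u - d) = 0.498473
Discount per step: exp(-r*dt) = 0.999861
Stock lattice S(k, i) with i counting down-moves:
  k=0: S(0,0) = 53.9800
  k=1: S(1,0) = 55.0702; S(1,1) = 52.9113
  k=2: S(2,0) = 56.1825; S(2,1) = 53.9800; S(2,2) = 51.8638
  k=3: S(3,0) = 57.3172; S(3,1) = 55.0702; S(3,2) = 52.9113; S(3,3) = 50.8371
Terminal payoffs V(N, i) = max(S_T - K, 0):
  V(3,0) = 9.437249; V(3,1) = 7.190248; V(3,2) = 5.031336; V(3,3) = 2.957060
Backward induction: V(k, i) = exp(-r*dt) * [p * V(k+1, i) + (1-p) * V(k+1, i+1)]; then take max(V_cont, immediate exercise) for American.
  V(2,0) = exp(-r*dt) * [p*9.437249 + (1-p)*7.190248] = 8.309163; exercise = 8.302516; V(2,0) = max -> 8.309163
  V(2,1) = exp(-r*dt) * [p*7.190248 + (1-p)*5.031336] = 6.106647; exercise = 6.100000; V(2,1) = max -> 6.106647
  V(2,2) = exp(-r*dt) * [p*5.031336 + (1-p)*2.957060] = 3.990476; exercise = 3.983829; V(2,2) = max -> 3.990476
  V(1,0) = exp(-r*dt) * [p*8.309163 + (1-p)*6.106647] = 7.203541; exercise = 7.190248; V(1,0) = max -> 7.203541
  V(1,1) = exp(-r*dt) * [p*6.106647 + (1-p)*3.990476] = 5.044629; exercise = 5.031336; V(1,1) = max -> 5.044629
  V(0,0) = exp(-r*dt) * [p*7.203541 + (1-p)*5.044629] = 6.119938; exercise = 6.100000; V(0,0) = max -> 6.119938

Answer: Price = V(0,0) = 6.1199


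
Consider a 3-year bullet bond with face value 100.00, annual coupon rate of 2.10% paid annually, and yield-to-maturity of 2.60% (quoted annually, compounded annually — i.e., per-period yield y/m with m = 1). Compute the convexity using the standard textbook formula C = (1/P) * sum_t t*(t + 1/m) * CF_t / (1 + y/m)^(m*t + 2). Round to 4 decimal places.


Answer: Convexity = 11.0869

Derivation:
Coupon per period c = face * coupon_rate / m = 2.100000
Periods per year m = 1; per-period yield y/m = 0.026000
Number of cashflows N = 3
Cashflows (t years, CF_t, discount factor 1/(1+y/m)^(m*t), PV):
  t = 1.0000: CF_t = 2.100000, DF = 0.974659, PV = 2.046784
  t = 2.0000: CF_t = 2.100000, DF = 0.949960, PV = 1.994916
  t = 3.0000: CF_t = 102.100000, DF = 0.925887, PV = 94.533048
Price P = sum_t PV_t = 98.574747
Convexity numerator sum_t t*(t + 1/m) * CF_t / (1+y/m)^(m*t + 2):
  t = 1.0000: term = 3.888725
  t = 2.0000: term = 11.370540
  t = 3.0000: term = 1077.631268
Convexity = (1/P) * sum = 1092.890533 / 98.574747 = 11.086922


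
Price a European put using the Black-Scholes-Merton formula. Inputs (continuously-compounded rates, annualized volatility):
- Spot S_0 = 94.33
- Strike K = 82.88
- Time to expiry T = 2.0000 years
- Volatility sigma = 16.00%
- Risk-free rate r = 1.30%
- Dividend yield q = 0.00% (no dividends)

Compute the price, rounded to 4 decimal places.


d1 = (ln(S/K) + (r - q + 0.5*sigma^2) * T) / (sigma * sqrt(T)) = 0.79993883
d2 = d1 - sigma * sqrt(T) = 0.57366466
exp(-rT) = 0.97433509; exp(-qT) = 1.00000000
P = K * exp(-rT) * N(-d2) - S_0 * exp(-qT) * N(-d1)
N(-d1) = 0.21187312; N(-d2) = 0.28309737
P = 82.8800 * 0.97433509 * 0.28309737 - 94.3300 * 1.00000000 * 0.21187312 = 2.8749

Answer: Price = 2.8749


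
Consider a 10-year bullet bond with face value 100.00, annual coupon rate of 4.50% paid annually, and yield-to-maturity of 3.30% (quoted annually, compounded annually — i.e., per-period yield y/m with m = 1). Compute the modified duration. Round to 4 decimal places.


Coupon per period c = face * coupon_rate / m = 4.500000
Periods per year m = 1; per-period yield y/m = 0.033000
Number of cashflows N = 10
Cashflows (t years, CF_t, discount factor 1/(1+y/m)^(m*t), PV):
  t = 1.0000: CF_t = 4.500000, DF = 0.968054, PV = 4.356244
  t = 2.0000: CF_t = 4.500000, DF = 0.937129, PV = 4.217080
  t = 3.0000: CF_t = 4.500000, DF = 0.907192, PV = 4.082362
  t = 4.0000: CF_t = 4.500000, DF = 0.878211, PV = 3.951948
  t = 5.0000: CF_t = 4.500000, DF = 0.850156, PV = 3.825700
  t = 6.0000: CF_t = 4.500000, DF = 0.822997, PV = 3.703485
  t = 7.0000: CF_t = 4.500000, DF = 0.796705, PV = 3.585174
  t = 8.0000: CF_t = 4.500000, DF = 0.771254, PV = 3.470643
  t = 9.0000: CF_t = 4.500000, DF = 0.746616, PV = 3.359771
  t = 10.0000: CF_t = 104.500000, DF = 0.722764, PV = 75.528885
Price P = sum_t PV_t = 110.081293
First compute Macaulay numerator sum_t t * PV_t:
  t * PV_t at t = 1.0000: 4.356244
  t * PV_t at t = 2.0000: 8.434161
  t * PV_t at t = 3.0000: 12.247087
  t * PV_t at t = 4.0000: 15.807792
  t * PV_t at t = 5.0000: 19.128500
  t * PV_t at t = 6.0000: 22.220910
  t * PV_t at t = 7.0000: 25.096219
  t * PV_t at t = 8.0000: 27.765144
  t * PV_t at t = 9.0000: 30.237935
  t * PV_t at t = 10.0000: 755.288853
Macaulay duration D = 920.582845 / 110.081293 = 8.362755
Modified duration = D / (1 + y/m) = 8.362755 / (1 + 0.033000) = 8.095600

Answer: Modified duration = 8.0956


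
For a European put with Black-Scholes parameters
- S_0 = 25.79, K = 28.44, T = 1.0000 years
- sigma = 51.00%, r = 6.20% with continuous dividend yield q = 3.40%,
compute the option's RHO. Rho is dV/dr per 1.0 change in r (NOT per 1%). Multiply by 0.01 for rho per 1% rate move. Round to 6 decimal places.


d1 = 0.1181180685; d2 = -0.3918819315
phi(d1) = 0.3961689678; exp(-qT) = 0.9665715046; exp(-rT) = 0.9398828868
N(-d2) = 0.6524272730
Rho = -K*T*exp(-rT)*N(-d2) = -28.4400 * 1.0000 * 0.9398828868 * 0.6524272730 = -17.439557

Answer: Rho = -17.439557


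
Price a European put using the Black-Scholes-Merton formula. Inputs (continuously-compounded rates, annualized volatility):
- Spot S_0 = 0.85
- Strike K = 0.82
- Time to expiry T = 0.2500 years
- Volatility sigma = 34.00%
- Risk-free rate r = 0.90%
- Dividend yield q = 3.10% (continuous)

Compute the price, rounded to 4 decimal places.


d1 = (ln(S/K) + (r - q + 0.5*sigma^2) * T) / (sigma * sqrt(T)) = 0.26401182
d2 = d1 - sigma * sqrt(T) = 0.09401182
exp(-rT) = 0.99775253; exp(-qT) = 0.99227995
P = K * exp(-rT) * N(-d2) - S_0 * exp(-qT) * N(-d1)
N(-d1) = 0.39588541; N(-d2) = 0.46254988
P = 0.8200 * 0.99775253 * 0.46254988 - 0.8500 * 0.99227995 * 0.39588541 = 0.0445

Answer: Price = 0.0445


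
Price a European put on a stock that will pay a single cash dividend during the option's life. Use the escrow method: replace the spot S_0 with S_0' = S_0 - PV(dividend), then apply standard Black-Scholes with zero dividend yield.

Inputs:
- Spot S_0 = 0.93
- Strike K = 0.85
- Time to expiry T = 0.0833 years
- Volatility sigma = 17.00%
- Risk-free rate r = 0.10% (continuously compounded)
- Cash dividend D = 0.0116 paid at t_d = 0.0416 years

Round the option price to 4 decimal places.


PV(D) = D * exp(-r * t_d) = 0.0116 * 0.99995840 = 0.01159952
S_0' = S_0 - PV(D) = 0.9300 - 0.01159952 = 0.91840048
d1 = (ln(S_0'/K) + (r + sigma^2/2)*T) / (sigma*sqrt(T)) = 1.60367381
d2 = d1 - sigma*sqrt(T) = 1.55460885
exp(-rT) = 0.99991670
N(-d1) = 0.05439299; N(-d2) = 0.06001963
P = K * exp(-rT) * N(-d2) - S_0' * N(-d1) = 0.8500 * 0.99991670 * 0.06001963 - 0.91840048 * 0.05439299 = 0.0011

Answer: Price = 0.0011


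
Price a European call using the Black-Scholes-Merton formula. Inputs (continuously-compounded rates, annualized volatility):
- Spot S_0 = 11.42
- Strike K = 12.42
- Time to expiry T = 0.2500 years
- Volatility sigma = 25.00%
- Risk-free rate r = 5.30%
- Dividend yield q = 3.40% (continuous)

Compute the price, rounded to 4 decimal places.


Answer: Price = 0.2349

Derivation:
d1 = (ln(S/K) + (r - q + 0.5*sigma^2) * T) / (sigma * sqrt(T)) = -0.57103498
d2 = d1 - sigma * sqrt(T) = -0.69603498
exp(-rT) = 0.98683739; exp(-qT) = 0.99153602
C = S_0 * exp(-qT) * N(d1) - K * exp(-rT) * N(d2)
N(d1) = 0.28398797; N(d2) = 0.24320346
C = 11.4200 * 0.99153602 * 0.28398797 - 12.4200 * 0.98683739 * 0.24320346 = 0.2349


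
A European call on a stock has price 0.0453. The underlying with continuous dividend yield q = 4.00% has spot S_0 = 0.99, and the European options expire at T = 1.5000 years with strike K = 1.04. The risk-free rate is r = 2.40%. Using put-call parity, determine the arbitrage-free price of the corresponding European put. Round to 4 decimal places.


Answer: Put price = 0.1162

Derivation:
Put-call parity: C - P = S_0 * exp(-qT) - K * exp(-rT).
S_0 * exp(-qT) = 0.9900 * 0.94176453 = 0.93234689
K * exp(-rT) = 1.0400 * 0.96464029 = 1.00322591
P = C - S*exp(-qT) + K*exp(-rT)
P = 0.0453 - 0.93234689 + 1.00322591 = 0.1162


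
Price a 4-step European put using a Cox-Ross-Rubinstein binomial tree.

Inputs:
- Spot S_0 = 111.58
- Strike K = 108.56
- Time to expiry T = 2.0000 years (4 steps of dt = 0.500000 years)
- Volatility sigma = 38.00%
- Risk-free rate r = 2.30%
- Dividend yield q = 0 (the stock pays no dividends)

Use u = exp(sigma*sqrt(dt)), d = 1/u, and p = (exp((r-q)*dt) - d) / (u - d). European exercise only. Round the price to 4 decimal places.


dt = T/N = 0.500000
u = exp(sigma*sqrt(dt)) = 1.308263; d = 1/u = 0.764372
p = (exp((r-q)*dt) - d) / (u - d) = 0.454492
Discount per step: exp(-r*dt) = 0.988566
Stock lattice S(k, i) with i counting down-moves:
  k=0: S(0,0) = 111.5800
  k=1: S(1,0) = 145.9760; S(1,1) = 85.2886
  k=2: S(2,0) = 190.9751; S(2,1) = 111.5800; S(2,2) = 65.1923
  k=3: S(3,0) = 249.8457; S(3,1) = 145.9760; S(3,2) = 85.2886; S(3,3) = 49.8311
  k=4: S(4,0) = 326.8640; S(4,1) = 190.9751; S(4,2) = 111.5800; S(4,3) = 65.1923; S(4,4) = 38.0895
Terminal payoffs V(N, i) = max(K - S_T, 0):
  V(4,0) = 0.000000; V(4,1) = 0.000000; V(4,2) = 0.000000; V(4,3) = 43.367745; V(4,4) = 70.470467
Backward induction: V(k, i) = exp(-r*dt) * [p * V(k+1, i) + (1-p) * V(k+1, i+1)].
  V(3,0) = exp(-r*dt) * [p*0.000000 + (1-p)*0.000000] = 0.000000
  V(3,1) = exp(-r*dt) * [p*0.000000 + (1-p)*0.000000] = 0.000000
  V(3,2) = exp(-r*dt) * [p*0.000000 + (1-p)*43.367745] = 23.386945
  V(3,3) = exp(-r*dt) * [p*43.367745 + (1-p)*70.470467] = 57.487571
  V(2,0) = exp(-r*dt) * [p*0.000000 + (1-p)*0.000000] = 0.000000
  V(2,1) = exp(-r*dt) * [p*0.000000 + (1-p)*23.386945] = 12.611889
  V(2,2) = exp(-r*dt) * [p*23.386945 + (1-p)*57.487571] = 41.508997
  V(1,0) = exp(-r*dt) * [p*0.000000 + (1-p)*12.611889] = 6.801220
  V(1,1) = exp(-r*dt) * [p*12.611889 + (1-p)*41.508997] = 28.051041
  V(0,0) = exp(-r*dt) * [p*6.801220 + (1-p)*28.051041] = 18.182855

Answer: Price = V(0,0) = 18.1829


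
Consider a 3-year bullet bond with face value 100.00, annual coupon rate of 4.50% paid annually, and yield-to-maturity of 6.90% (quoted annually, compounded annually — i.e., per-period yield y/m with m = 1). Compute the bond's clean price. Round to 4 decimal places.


Coupon per period c = face * coupon_rate / m = 4.500000
Periods per year m = 1; per-period yield y/m = 0.069000
Number of cashflows N = 3
Cashflows (t years, CF_t, discount factor 1/(1+y/m)^(m*t), PV):
  t = 1.0000: CF_t = 4.500000, DF = 0.935454, PV = 4.209542
  t = 2.0000: CF_t = 4.500000, DF = 0.875074, PV = 3.937831
  t = 3.0000: CF_t = 104.500000, DF = 0.818591, PV = 85.542744
Price P = sum_t PV_t = 93.690116

Answer: Price = 93.6901


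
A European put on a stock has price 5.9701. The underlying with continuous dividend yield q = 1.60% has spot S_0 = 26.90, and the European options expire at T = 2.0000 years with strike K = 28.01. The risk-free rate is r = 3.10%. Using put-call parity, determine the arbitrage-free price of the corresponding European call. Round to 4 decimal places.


Answer: Call price = 5.6968

Derivation:
Put-call parity: C - P = S_0 * exp(-qT) - K * exp(-rT).
S_0 * exp(-qT) = 26.9000 * 0.96850658 = 26.05282706
K * exp(-rT) = 28.0100 * 0.93988289 = 26.32611966
C = P + S*exp(-qT) - K*exp(-rT)
C = 5.9701 + 26.05282706 - 26.32611966 = 5.6968


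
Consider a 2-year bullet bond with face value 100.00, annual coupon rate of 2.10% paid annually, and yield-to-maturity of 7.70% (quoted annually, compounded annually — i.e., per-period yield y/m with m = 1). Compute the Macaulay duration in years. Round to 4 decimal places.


Coupon per period c = face * coupon_rate / m = 2.100000
Periods per year m = 1; per-period yield y/m = 0.077000
Number of cashflows N = 2
Cashflows (t years, CF_t, discount factor 1/(1+y/m)^(m*t), PV):
  t = 1.0000: CF_t = 2.100000, DF = 0.928505, PV = 1.949861
  t = 2.0000: CF_t = 102.100000, DF = 0.862122, PV = 88.022629
Price P = sum_t PV_t = 89.972490
Macaulay numerator sum_t t * PV_t:
  t * PV_t at t = 1.0000: 1.949861
  t * PV_t at t = 2.0000: 176.045258
Macaulay duration D = (sum_t t * PV_t) / P = 177.995119 / 89.972490 = 1.978328

Answer: Macaulay duration = 1.9783 years


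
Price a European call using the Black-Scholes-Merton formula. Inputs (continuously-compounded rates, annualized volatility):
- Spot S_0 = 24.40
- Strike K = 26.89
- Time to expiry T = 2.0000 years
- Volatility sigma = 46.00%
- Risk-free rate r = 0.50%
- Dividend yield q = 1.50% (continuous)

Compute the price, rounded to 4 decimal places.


Answer: Price = 5.0422

Derivation:
d1 = (ln(S/K) + (r - q + 0.5*sigma^2) * T) / (sigma * sqrt(T)) = 0.14515467
d2 = d1 - sigma * sqrt(T) = -0.50538357
exp(-rT) = 0.99004983; exp(-qT) = 0.97044553
C = S_0 * exp(-qT) * N(d1) - K * exp(-rT) * N(d2)
N(d1) = 0.55770562; N(d2) = 0.30664473
C = 24.4000 * 0.97044553 * 0.55770562 - 26.8900 * 0.99004983 * 0.30664473 = 5.0422


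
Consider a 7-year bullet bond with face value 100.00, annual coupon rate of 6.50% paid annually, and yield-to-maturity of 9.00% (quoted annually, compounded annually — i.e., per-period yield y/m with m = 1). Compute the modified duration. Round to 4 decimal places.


Coupon per period c = face * coupon_rate / m = 6.500000
Periods per year m = 1; per-period yield y/m = 0.090000
Number of cashflows N = 7
Cashflows (t years, CF_t, discount factor 1/(1+y/m)^(m*t), PV):
  t = 1.0000: CF_t = 6.500000, DF = 0.917431, PV = 5.963303
  t = 2.0000: CF_t = 6.500000, DF = 0.841680, PV = 5.470920
  t = 3.0000: CF_t = 6.500000, DF = 0.772183, PV = 5.019193
  t = 4.0000: CF_t = 6.500000, DF = 0.708425, PV = 4.604764
  t = 5.0000: CF_t = 6.500000, DF = 0.649931, PV = 4.224554
  t = 6.0000: CF_t = 6.500000, DF = 0.596267, PV = 3.875738
  t = 7.0000: CF_t = 106.500000, DF = 0.547034, PV = 58.259147
Price P = sum_t PV_t = 87.417618
First compute Macaulay numerator sum_t t * PV_t:
  t * PV_t at t = 1.0000: 5.963303
  t * PV_t at t = 2.0000: 10.941840
  t * PV_t at t = 3.0000: 15.057578
  t * PV_t at t = 4.0000: 18.419055
  t * PV_t at t = 5.0000: 21.122770
  t * PV_t at t = 6.0000: 23.254426
  t * PV_t at t = 7.0000: 407.814030
Macaulay duration D = 502.573001 / 87.417618 = 5.749104
Modified duration = D / (1 + y/m) = 5.749104 / (1 + 0.090000) = 5.274408

Answer: Modified duration = 5.2744


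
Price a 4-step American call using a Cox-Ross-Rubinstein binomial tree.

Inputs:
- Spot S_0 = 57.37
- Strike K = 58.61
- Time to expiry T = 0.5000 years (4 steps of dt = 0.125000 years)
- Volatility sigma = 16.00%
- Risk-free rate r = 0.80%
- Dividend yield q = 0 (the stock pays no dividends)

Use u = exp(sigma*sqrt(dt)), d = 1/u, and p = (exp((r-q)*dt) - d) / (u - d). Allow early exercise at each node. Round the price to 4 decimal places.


dt = T/N = 0.125000
u = exp(sigma*sqrt(dt)) = 1.058199; d = 1/u = 0.945002
p = (exp((r-q)*dt) - d) / (u - d) = 0.494700
Discount per step: exp(-r*dt) = 0.999000
Stock lattice S(k, i) with i counting down-moves:
  k=0: S(0,0) = 57.3700
  k=1: S(1,0) = 60.7089; S(1,1) = 54.2147
  k=2: S(2,0) = 64.2421; S(2,1) = 57.3700; S(2,2) = 51.2330
  k=3: S(3,0) = 67.9809; S(3,1) = 60.7089; S(3,2) = 54.2147; S(3,3) = 48.4153
  k=4: S(4,0) = 71.9374; S(4,1) = 64.2421; S(4,2) = 57.3700; S(4,3) = 51.2330; S(4,4) = 45.7525
Terminal payoffs V(N, i) = max(S_T - K, 0):
  V(4,0) = 13.327356; V(4,1) = 5.632090; V(4,2) = 0.000000; V(4,3) = 0.000000; V(4,4) = 0.000000
Backward induction: V(k, i) = exp(-r*dt) * [p * V(k+1, i) + (1-p) * V(k+1, i+1)]; then take max(V_cont, immediate exercise) for American.
  V(3,0) = exp(-r*dt) * [p*13.327356 + (1-p)*5.632090] = 9.429505; exercise = 9.370925; V(3,0) = max -> 9.429505
  V(3,1) = exp(-r*dt) * [p*5.632090 + (1-p)*0.000000] = 2.783411; exercise = 2.098885; V(3,1) = max -> 2.783411
  V(3,2) = exp(-r*dt) * [p*0.000000 + (1-p)*0.000000] = 0.000000; exercise = 0.000000; V(3,2) = max -> 0.000000
  V(3,3) = exp(-r*dt) * [p*0.000000 + (1-p)*0.000000] = 0.000000; exercise = 0.000000; V(3,3) = max -> 0.000000
  V(2,0) = exp(-r*dt) * [p*9.429505 + (1-p)*2.783411] = 6.065167; exercise = 5.632090; V(2,0) = max -> 6.065167
  V(2,1) = exp(-r*dt) * [p*2.783411 + (1-p)*0.000000] = 1.375578; exercise = 0.000000; V(2,1) = max -> 1.375578
  V(2,2) = exp(-r*dt) * [p*0.000000 + (1-p)*0.000000] = 0.000000; exercise = 0.000000; V(2,2) = max -> 0.000000
  V(1,0) = exp(-r*dt) * [p*6.065167 + (1-p)*1.375578] = 3.691825; exercise = 2.098885; V(1,0) = max -> 3.691825
  V(1,1) = exp(-r*dt) * [p*1.375578 + (1-p)*0.000000] = 0.679818; exercise = 0.000000; V(1,1) = max -> 0.679818
  V(0,0) = exp(-r*dt) * [p*3.691825 + (1-p)*0.679818] = 2.167690; exercise = 0.000000; V(0,0) = max -> 2.167690

Answer: Price = V(0,0) = 2.1677
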